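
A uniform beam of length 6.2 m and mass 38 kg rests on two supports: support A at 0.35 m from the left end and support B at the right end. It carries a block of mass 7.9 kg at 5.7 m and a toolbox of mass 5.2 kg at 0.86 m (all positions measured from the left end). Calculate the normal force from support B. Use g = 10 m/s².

Take moments about support A.
Beam weight: 38 × 10 = 380 N down at 3.1 m → arm 2.75 m, τ = 380 × 2.75 = 1045 N·m clockwise.
Block: 7.9 × 10 = 79 N down at 5.7 m → arm 5.35 m, τ = 79 × 5.35 = 422.6 N·m clockwise.
Toolbox: 5.2 × 10 = 52 N down at 0.86 m → arm 0.51 m, τ = 52 × 0.51 = 26.52 N·m clockwise.
Net load moment about support A = 1494 N·m clockwise.
Reaction R at support B is upward at 6.2 m, arm 5.85 m → moment R × 5.85 counterclockwise.
For rotational equilibrium, R × 5.85 = 1494, so R = 255 N.

R_B ≈ 255 N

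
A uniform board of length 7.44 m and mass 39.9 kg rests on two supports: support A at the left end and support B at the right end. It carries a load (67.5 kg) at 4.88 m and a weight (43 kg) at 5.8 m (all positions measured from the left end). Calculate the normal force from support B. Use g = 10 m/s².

R_B ≈ 977 N

Take moments about support A.
Beam weight: 39.9 × 10 = 399 N down at 3.72 m → arm 3.72 m, τ = 399 × 3.72 = 1484 N·m clockwise.
Load: 67.5 × 10 = 675 N down at 4.88 m → arm 4.88 m, τ = 675 × 4.88 = 3294 N·m clockwise.
Weight: 43 × 10 = 430 N down at 5.8 m → arm 5.8 m, τ = 430 × 5.8 = 2494 N·m clockwise.
Net load moment about support A = 7272 N·m clockwise.
Reaction R at support B is upward at 7.44 m, arm 7.44 m → moment R × 7.44 counterclockwise.
For rotational equilibrium, R × 7.44 = 7272, so R = 977 N.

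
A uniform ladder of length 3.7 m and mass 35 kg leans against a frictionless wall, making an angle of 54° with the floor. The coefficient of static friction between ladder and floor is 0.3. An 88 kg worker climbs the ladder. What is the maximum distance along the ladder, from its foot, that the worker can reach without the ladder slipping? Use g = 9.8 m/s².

Take moments about the foot of the ladder.
Ladder weight 35×9.8 = 343 N acts at 1.85 m along the ladder; its horizontal arm is 1.85·cos54° = 1.087 m → τ = 372.8 N·m clockwise.
Worker weight 88×9.8 = 862.4 N at distance d → arm d·cos54° → τ = 862.4·d·0.5878 clockwise.
Wall normal N at the top has arm L sinθ = 2.993 m counterclockwise, so Στ = 0 gives N·2.993 = 372.8 + 506.9·d.
ΣFy = 0 ⇒ N_floor = 1205 N, so the maximum friction is μ_s·N_floor = 0.3×1205 = 361.5 N. ΣFx = 0 ⇒ N_wall = f, so at the slipping point N = 361.5 N.
Substituting: 361.5×2.993 = 372.8 + 506.9·d ⇒ d = (1082 − 372.8) / 506.9 = 1.4 m.

d ≈ 1.4 m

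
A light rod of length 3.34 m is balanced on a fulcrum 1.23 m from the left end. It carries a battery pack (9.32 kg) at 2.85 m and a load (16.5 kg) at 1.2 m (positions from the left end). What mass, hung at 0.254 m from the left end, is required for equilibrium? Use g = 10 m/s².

m ≈ 15 kg

Take moments about the fulcrum (at 1.23 m from the left end).
Battery pack: 9.32 × 10 = 93.2 N down at 2.85 m → arm 1.62 m, τ = 93.2 × 1.62 = 151 N·m clockwise.
Load: 16.5 × 10 = 165 N down at 1.2 m → arm 0.03 m, τ = 165 × 0.03 = 4.95 N·m counterclockwise.
Net moment of known loads = 146.1 N·m clockwise.
An unknown mass m at 0.254 m has arm 0.976 m; its moment is m·g·0.976 counterclockwise.
Στ = 0 ⇒ m × 10 × 0.976 = 146.1 ⇒ m = 146.1 / (10 × 0.976) = 15 kg.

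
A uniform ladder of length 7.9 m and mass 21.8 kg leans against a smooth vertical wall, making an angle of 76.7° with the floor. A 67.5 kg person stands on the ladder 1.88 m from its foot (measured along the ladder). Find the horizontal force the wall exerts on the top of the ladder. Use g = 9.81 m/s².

N_wall ≈ 62.5 N

About the foot of the ladder:
Ladder weight 21.8×9.81 = 213.9 N acts at 3.95 m along the ladder; its horizontal arm is 3.95·cos76.7° = 0.9087 m → τ = 194.4 N·m clockwise.
Person: 67.5×9.81 = 662.2 N at 1.88 m → arm 0.4325 m → τ = 286.4 N·m clockwise.
Wall normal N acts horizontally at the top; its moment arm is the height L sinθ = 7.9·sin76.7° = 7.688 m, counterclockwise.
Setting net torque to zero: N × 7.688 = 480.8 → N = 62.5 N.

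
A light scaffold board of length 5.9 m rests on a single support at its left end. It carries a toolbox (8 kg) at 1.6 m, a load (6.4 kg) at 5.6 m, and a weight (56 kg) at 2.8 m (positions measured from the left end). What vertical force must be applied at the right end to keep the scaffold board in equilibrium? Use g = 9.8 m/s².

F ≈ 341 N

Taking torques about the left end:
Toolbox: 8 × 9.8 = 78.4 N down at 1.6 m → arm 1.6 m, τ = 78.4 × 1.6 = 125.4 N·m clockwise.
Load: 6.4 × 9.8 = 62.72 N down at 5.6 m → arm 5.6 m, τ = 62.72 × 5.6 = 351.2 N·m clockwise.
Weight: 56 × 9.8 = 548.8 N down at 2.8 m → arm 2.8 m, τ = 548.8 × 2.8 = 1537 N·m clockwise.
Net moment of the loads = 2014 N·m clockwise.
The upward force F acts at the right end, arm 5.9 m, giving F × 5.9 counterclockwise.
Στ = 0 ⇒ F × 5.9 = 2014 ⇒ F = 2014 / 5.9 = 341 N.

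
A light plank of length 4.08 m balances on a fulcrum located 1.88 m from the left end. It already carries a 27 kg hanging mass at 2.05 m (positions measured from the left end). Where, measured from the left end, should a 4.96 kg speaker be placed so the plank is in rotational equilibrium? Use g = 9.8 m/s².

Taking torques about the fulcrum (at 1.88 m from the left end):
Hanging mass: 27 × 9.8 = 264.6 N down at 2.05 m → arm 0.17 m, τ = 264.6 × 0.17 = 44.98 N·m clockwise.
Net moment of existing loads = 44.98 N·m clockwise.
The speaker weighs 4.96 × 9.8 = 48.61 N and must supply an equal counterclockwise moment, so its lever arm about the fulcrum is 44.98 / 48.61 = 0.925 m.
That puts it at 1.88 − 0.925 = 0.955 m from the left end.

x ≈ 0.955 m from the left end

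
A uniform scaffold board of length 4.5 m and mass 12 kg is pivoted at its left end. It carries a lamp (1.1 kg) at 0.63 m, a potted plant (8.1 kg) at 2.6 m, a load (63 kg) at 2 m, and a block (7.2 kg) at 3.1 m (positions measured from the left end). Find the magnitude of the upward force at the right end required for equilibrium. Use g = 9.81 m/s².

F ≈ 430 N

Taking torques about the left end:
Beam weight: 12 × 9.81 = 117.7 N down at 2.25 m → arm 2.25 m, τ = 117.7 × 2.25 = 264.8 N·m clockwise.
Lamp: 1.1 × 9.81 = 10.79 N down at 0.63 m → arm 0.63 m, τ = 10.79 × 0.63 = 6.798 N·m clockwise.
Potted plant: 8.1 × 9.81 = 79.46 N down at 2.6 m → arm 2.6 m, τ = 79.46 × 2.6 = 206.6 N·m clockwise.
Load: 63 × 9.81 = 618 N down at 2 m → arm 2 m, τ = 618 × 2 = 1236 N·m clockwise.
Block: 7.2 × 9.81 = 70.63 N down at 3.1 m → arm 3.1 m, τ = 70.63 × 3.1 = 219 N·m clockwise.
Net moment of the loads = 1933 N·m clockwise.
The upward force F acts at the right end, arm 4.5 m, giving F × 4.5 counterclockwise.
Setting net torque to zero: F × 4.5 = 1933 → F = 1933 / 4.5 = 430 N.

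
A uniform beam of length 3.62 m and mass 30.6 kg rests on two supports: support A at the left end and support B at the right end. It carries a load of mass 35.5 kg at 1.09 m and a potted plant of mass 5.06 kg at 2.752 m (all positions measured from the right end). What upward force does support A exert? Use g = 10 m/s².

R_A ≈ 298 N

About support B:
Beam weight: 30.6 × 10 = 306 N down at 1.81 m → arm 1.81 m, τ = 306 × 1.81 = 553.9 N·m counterclockwise.
Load: 35.5 × 10 = 355 N down at 1.09 m → arm 1.09 m, τ = 355 × 1.09 = 387 N·m counterclockwise.
Potted plant: 5.06 × 10 = 50.6 N down at 2.752 m → arm 2.752 m, τ = 50.6 × 2.752 = 139.3 N·m counterclockwise.
Net load moment about support B = 1080 N·m counterclockwise.
Reaction R at support A is upward at 3.62 m, arm 3.62 m → moment R × 3.62 clockwise.
Στ = 0 ⇒ R × 3.62 = 1080 ⇒ R = 298 N.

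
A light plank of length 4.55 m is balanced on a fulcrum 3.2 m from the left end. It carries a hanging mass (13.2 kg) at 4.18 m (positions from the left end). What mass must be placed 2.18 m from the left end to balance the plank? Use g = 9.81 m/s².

About the fulcrum (at 3.2 m from the left end):
Hanging mass: 13.2 × 9.81 = 129.5 N down at 4.18 m → arm 0.98 m, τ = 129.5 × 0.98 = 126.9 N·m clockwise.
Net moment of known loads = 126.9 N·m clockwise.
An unknown mass m at 2.18 m has arm 1.02 m; its moment is m·g·1.02 counterclockwise.
Στ = 0 ⇒ m × 9.81 × 1.02 = 126.9 ⇒ m = 126.9 / (9.81 × 1.02) = 12.7 kg.

m ≈ 12.7 kg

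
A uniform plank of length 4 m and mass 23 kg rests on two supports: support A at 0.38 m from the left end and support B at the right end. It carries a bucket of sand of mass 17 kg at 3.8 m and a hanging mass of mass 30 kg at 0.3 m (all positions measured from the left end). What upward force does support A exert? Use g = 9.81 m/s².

Taking torques about support B:
Beam weight: 23 × 9.81 = 225.6 N down at 2 m → arm 2 m, τ = 225.6 × 2 = 451.2 N·m counterclockwise.
Bucket of sand: 17 × 9.81 = 166.8 N down at 3.8 m → arm 0.2 m, τ = 166.8 × 0.2 = 33.36 N·m counterclockwise.
Hanging mass: 30 × 9.81 = 294.3 N down at 0.3 m → arm 3.7 m, τ = 294.3 × 3.7 = 1089 N·m counterclockwise.
Net load moment about support B = 1574 N·m counterclockwise.
Reaction R at support A is upward at 0.38 m, arm 3.62 m → moment R × 3.62 clockwise.
Στ = 0 ⇒ R × 3.62 = 1574 ⇒ R = 435 N.

R_A ≈ 435 N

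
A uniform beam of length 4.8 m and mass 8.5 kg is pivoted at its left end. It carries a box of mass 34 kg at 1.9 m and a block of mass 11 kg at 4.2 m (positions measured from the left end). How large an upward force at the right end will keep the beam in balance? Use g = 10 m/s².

Taking torques about the left end:
Beam weight: 8.5 × 10 = 85 N down at 2.4 m → arm 2.4 m, τ = 85 × 2.4 = 204 N·m clockwise.
Box: 34 × 10 = 340 N down at 1.9 m → arm 1.9 m, τ = 340 × 1.9 = 646 N·m clockwise.
Block: 11 × 10 = 110 N down at 4.2 m → arm 4.2 m, τ = 110 × 4.2 = 462 N·m clockwise.
Net moment of the loads = 1312 N·m clockwise.
The upward force F acts at the right end, arm 4.8 m, giving F × 4.8 counterclockwise.
Στ = 0 ⇒ F × 4.8 = 1312 ⇒ F = 1312 / 4.8 = 273 N.

F ≈ 273 N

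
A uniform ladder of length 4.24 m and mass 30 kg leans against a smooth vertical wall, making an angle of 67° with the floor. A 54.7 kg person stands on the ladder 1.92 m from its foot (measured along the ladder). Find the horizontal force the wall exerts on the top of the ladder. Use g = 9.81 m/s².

Taking torques about the foot of the ladder:
Ladder weight 30×9.81 = 294.3 N acts at 2.12 m along the ladder; its horizontal arm is 2.12·cos67° = 0.8283 m → τ = 243.8 N·m clockwise.
Person: 54.7×9.81 = 536.6 N at 1.92 m → arm 0.7502 m → τ = 402.6 N·m clockwise.
Wall normal N acts horizontally at the top; its moment arm is the height L sinθ = 4.24·sin67° = 3.903 m, counterclockwise.
Balancing moments: N × 3.903 = 646.4, giving N = 166 N.

N_wall ≈ 166 N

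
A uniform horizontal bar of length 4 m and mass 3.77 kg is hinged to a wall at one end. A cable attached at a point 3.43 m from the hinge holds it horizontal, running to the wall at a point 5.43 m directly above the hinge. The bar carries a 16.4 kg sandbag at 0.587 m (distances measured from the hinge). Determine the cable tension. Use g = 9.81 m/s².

About the hinge:
Beam weight: 3.77 × 9.81 = 36.98 N down at 2 m → arm 2 m, τ = 36.98 × 2 = 73.96 N·m clockwise.
Sandbag: 16.4 × 9.81 = 160.9 N down at 0.587 m → arm 0.587 m, τ = 160.9 × 0.587 = 94.45 N·m clockwise.
Total clockwise load moment = 168.4 N·m.
The cable tension T acts at 3.43 m; only its component perpendicular to the bar, T sinθ, produces torque. sinθ = h/√(h²+d²) = 5.43/√(5.43²+3.43²) = 0.8455.
Balancing moments: T × 3.43 × 0.8455 = 168.4, giving T = 168.4 / 2.9 = 58.1 N.

T ≈ 58.1 N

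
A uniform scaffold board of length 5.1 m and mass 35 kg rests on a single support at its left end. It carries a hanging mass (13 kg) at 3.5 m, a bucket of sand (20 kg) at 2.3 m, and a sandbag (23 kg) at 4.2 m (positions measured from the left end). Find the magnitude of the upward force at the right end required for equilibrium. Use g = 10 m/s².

Sum moments about the left end (the unknown pivot reaction has zero arm there).
Beam weight: 35 × 10 = 350 N down at 2.55 m → arm 2.55 m, τ = 350 × 2.55 = 892.5 N·m clockwise.
Hanging mass: 13 × 10 = 130 N down at 3.5 m → arm 3.5 m, τ = 130 × 3.5 = 455 N·m clockwise.
Bucket of sand: 20 × 10 = 200 N down at 2.3 m → arm 2.3 m, τ = 200 × 2.3 = 460 N·m clockwise.
Sandbag: 23 × 10 = 230 N down at 4.2 m → arm 4.2 m, τ = 230 × 4.2 = 966 N·m clockwise.
Net moment of the loads = 2774 N·m clockwise.
The upward force F acts at the right end, arm 5.1 m, giving F × 5.1 counterclockwise.
For rotational equilibrium, F × 5.1 = 2774, so F = 2774 / 5.1 = 544 N.

F ≈ 544 N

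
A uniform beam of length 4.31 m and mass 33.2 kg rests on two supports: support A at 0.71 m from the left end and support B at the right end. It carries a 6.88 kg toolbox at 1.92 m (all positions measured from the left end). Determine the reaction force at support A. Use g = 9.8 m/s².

Choose support B as the axis so its reaction then has zero moment arm.
Beam weight: 33.2 × 9.8 = 325.4 N down at 2.155 m → arm 2.155 m, τ = 325.4 × 2.155 = 701.2 N·m counterclockwise.
Toolbox: 6.88 × 9.8 = 67.42 N down at 1.92 m → arm 2.39 m, τ = 67.42 × 2.39 = 161.1 N·m counterclockwise.
Net load moment about support B = 862.3 N·m counterclockwise.
Reaction R at support A is upward at 0.71 m, arm 3.6 m → moment R × 3.6 clockwise.
Setting net torque to zero: R × 3.6 = 862.3 → R = 240 N.

R_A ≈ 240 N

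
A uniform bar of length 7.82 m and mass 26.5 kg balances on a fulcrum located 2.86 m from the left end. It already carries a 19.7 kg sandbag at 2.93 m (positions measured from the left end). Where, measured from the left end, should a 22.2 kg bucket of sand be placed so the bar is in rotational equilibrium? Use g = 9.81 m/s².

x ≈ 1.54 m from the left end

About the fulcrum (at 2.86 m from the left end):
Beam weight: 26.5 × 9.81 = 260 N down at 3.91 m → arm 1.05 m, τ = 260 × 1.05 = 273 N·m clockwise.
Sandbag: 19.7 × 9.81 = 193.3 N down at 2.93 m → arm 0.07 m, τ = 193.3 × 0.07 = 13.53 N·m clockwise.
Net moment of existing loads = 286.5 N·m clockwise.
The bucket of sand weighs 22.2 × 9.81 = 217.8 N and must supply an equal counterclockwise moment, so its lever arm about the fulcrum is 286.5 / 217.8 = 1.32 m.
That puts it at 2.86 − 1.32 = 1.54 m from the left end.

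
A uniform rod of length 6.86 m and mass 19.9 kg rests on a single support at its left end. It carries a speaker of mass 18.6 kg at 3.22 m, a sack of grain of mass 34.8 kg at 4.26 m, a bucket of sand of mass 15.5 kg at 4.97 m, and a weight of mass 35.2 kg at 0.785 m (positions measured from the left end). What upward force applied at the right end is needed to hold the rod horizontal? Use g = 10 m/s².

F ≈ 555 N

Taking torques about the left end:
Beam weight: 19.9 × 10 = 199 N down at 3.43 m → arm 3.43 m, τ = 199 × 3.43 = 682.6 N·m clockwise.
Speaker: 18.6 × 10 = 186 N down at 3.22 m → arm 3.22 m, τ = 186 × 3.22 = 598.9 N·m clockwise.
Sack of grain: 34.8 × 10 = 348 N down at 4.26 m → arm 4.26 m, τ = 348 × 4.26 = 1482 N·m clockwise.
Bucket of sand: 15.5 × 10 = 155 N down at 4.97 m → arm 4.97 m, τ = 155 × 4.97 = 770.3 N·m clockwise.
Weight: 35.2 × 10 = 352 N down at 0.785 m → arm 0.785 m, τ = 352 × 0.785 = 276.3 N·m clockwise.
Net moment of the loads = 3810 N·m clockwise.
The upward force F acts at the right end, arm 6.86 m, giving F × 6.86 counterclockwise.
Στ = 0 ⇒ F × 6.86 = 3810 ⇒ F = 3810 / 6.86 = 555 N.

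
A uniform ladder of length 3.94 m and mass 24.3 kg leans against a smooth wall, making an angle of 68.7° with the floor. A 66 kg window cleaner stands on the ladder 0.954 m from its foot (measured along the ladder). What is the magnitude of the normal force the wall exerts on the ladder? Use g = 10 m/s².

N_wall ≈ 110 N

About the foot of the ladder:
Ladder weight 24.3×10 = 243 N acts at 1.97 m along the ladder; its horizontal arm is 1.97·cos68.7° = 0.7156 m → τ = 173.9 N·m clockwise.
Window cleaner: 66×10 = 660 N at 0.954 m → arm 0.3465 m → τ = 228.7 N·m clockwise.
Wall normal N acts horizontally at the top; its moment arm is the height L sinθ = 3.94·sin68.7° = 3.671 m, counterclockwise.
For rotational equilibrium, N × 3.671 = 402.6, so N = 110 N.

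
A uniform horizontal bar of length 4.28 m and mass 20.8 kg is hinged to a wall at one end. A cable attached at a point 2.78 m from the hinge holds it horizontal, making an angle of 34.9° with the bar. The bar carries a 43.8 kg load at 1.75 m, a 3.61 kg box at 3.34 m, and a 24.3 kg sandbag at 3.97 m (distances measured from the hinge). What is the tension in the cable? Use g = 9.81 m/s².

Choose the hinge as the axis so the unknown hinge reaction has zero arm there.
Beam weight: 20.8 × 9.81 = 204 N down at 2.14 m → arm 2.14 m, τ = 204 × 2.14 = 436.6 N·m clockwise.
Load: 43.8 × 9.81 = 429.7 N down at 1.75 m → arm 1.75 m, τ = 429.7 × 1.75 = 752 N·m clockwise.
Box: 3.61 × 9.81 = 35.41 N down at 3.34 m → arm 3.34 m, τ = 35.41 × 3.34 = 118.3 N·m clockwise.
Sandbag: 24.3 × 9.81 = 238.4 N down at 3.97 m → arm 3.97 m, τ = 238.4 × 3.97 = 946.4 N·m clockwise.
Total clockwise load moment = 2253 N·m.
The cable tension T acts at 2.78 m; only its component perpendicular to the bar, T sinθ, produces torque. sin 34.9° = 0.5721.
Στ = 0 ⇒ T × 2.78 × 0.5721 = 2253 ⇒ T = 2253 / 1.59 = 1420 N.

T ≈ 1420 N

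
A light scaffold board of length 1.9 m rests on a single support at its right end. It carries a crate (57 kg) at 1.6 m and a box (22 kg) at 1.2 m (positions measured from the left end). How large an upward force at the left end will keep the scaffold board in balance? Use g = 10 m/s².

Taking torques about the right end:
Crate: 57 × 10 = 570 N down at 1.6 m → arm 0.3 m, τ = 570 × 0.3 = 171 N·m counterclockwise.
Box: 22 × 10 = 220 N down at 1.2 m → arm 0.7 m, τ = 220 × 0.7 = 154 N·m counterclockwise.
Net moment of the loads = 325 N·m counterclockwise.
The upward force F acts at the left end, arm 1.9 m, giving F × 1.9 clockwise.
Balancing moments: F × 1.9 = 325, giving F = 325 / 1.9 = 171 N.

F ≈ 171 N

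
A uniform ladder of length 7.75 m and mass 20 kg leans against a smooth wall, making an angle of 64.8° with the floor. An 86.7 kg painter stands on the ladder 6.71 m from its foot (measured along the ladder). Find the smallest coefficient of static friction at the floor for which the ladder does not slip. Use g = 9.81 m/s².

About the foot of the ladder:
Ladder weight 20×9.81 = 196.2 N acts at 3.875 m along the ladder; its horizontal arm is 3.875·cos64.8° = 1.65 m → τ = 323.7 N·m clockwise.
Painter: 86.7×9.81 = 850.5 N at 6.71 m → arm 2.857 m → τ = 2430 N·m clockwise.
Wall normal N acts horizontally at the top; its moment arm is the height L sinθ = 7.75·sin64.8° = 7.012 m, counterclockwise.
Setting net torque to zero: N × 7.012 = 2754 → N = 392.8 N.
ΣFx = 0 ⇒ f = N_wall = 392.8 N. ΣFy = 0 ⇒ N_floor = 1047 N.
μ_min = f / N_floor = 392.8 / 1047 = 0.375.

μ_min ≈ 0.375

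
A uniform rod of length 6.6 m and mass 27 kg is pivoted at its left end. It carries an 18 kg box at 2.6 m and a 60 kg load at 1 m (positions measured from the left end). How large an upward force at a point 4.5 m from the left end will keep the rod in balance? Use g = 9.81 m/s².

F ≈ 427 N

About the left end:
Beam weight: 27 × 9.81 = 264.9 N down at 3.3 m → arm 3.3 m, τ = 264.9 × 3.3 = 874.2 N·m clockwise.
Box: 18 × 9.81 = 176.6 N down at 2.6 m → arm 2.6 m, τ = 176.6 × 2.6 = 459.2 N·m clockwise.
Load: 60 × 9.81 = 588.6 N down at 1 m → arm 1 m, τ = 588.6 × 1 = 588.6 N·m clockwise.
Net moment of the loads = 1922 N·m clockwise.
The upward force F acts at a point 4.5 m from the left end, arm 4.5 m, giving F × 4.5 counterclockwise.
Setting net torque to zero: F × 4.5 = 1922 → F = 1922 / 4.5 = 427 N.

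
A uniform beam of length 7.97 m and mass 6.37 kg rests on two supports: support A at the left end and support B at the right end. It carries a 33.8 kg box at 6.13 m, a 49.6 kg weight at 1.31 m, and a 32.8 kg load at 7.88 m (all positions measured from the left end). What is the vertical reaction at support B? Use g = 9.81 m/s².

Take moments about support A.
Beam weight: 6.37 × 9.81 = 62.49 N down at 3.985 m → arm 3.985 m, τ = 62.49 × 3.985 = 249 N·m clockwise.
Box: 33.8 × 9.81 = 331.6 N down at 6.13 m → arm 6.13 m, τ = 331.6 × 6.13 = 2033 N·m clockwise.
Weight: 49.6 × 9.81 = 486.6 N down at 1.31 m → arm 1.31 m, τ = 486.6 × 1.31 = 637.4 N·m clockwise.
Load: 32.8 × 9.81 = 321.8 N down at 7.88 m → arm 7.88 m, τ = 321.8 × 7.88 = 2536 N·m clockwise.
Net load moment about support A = 5455 N·m clockwise.
Reaction R at support B is upward at 7.97 m, arm 7.97 m → moment R × 7.97 counterclockwise.
Setting net torque to zero: R × 7.97 = 5455 → R = 684 N.

R_B ≈ 684 N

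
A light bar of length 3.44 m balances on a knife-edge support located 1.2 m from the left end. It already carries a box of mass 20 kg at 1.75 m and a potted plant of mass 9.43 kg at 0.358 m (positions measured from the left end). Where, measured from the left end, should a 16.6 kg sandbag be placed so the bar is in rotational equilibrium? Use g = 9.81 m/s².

x ≈ 1.02 m from the left end

Take moments about the knife-edge support (at 1.2 m from the left end).
Box: 20 × 9.81 = 196.2 N down at 1.75 m → arm 0.55 m, τ = 196.2 × 0.55 = 107.9 N·m clockwise.
Potted plant: 9.43 × 9.81 = 92.51 N down at 0.358 m → arm 0.842 m, τ = 92.51 × 0.842 = 77.89 N·m counterclockwise.
Net moment of existing loads = 30.01 N·m clockwise.
The sandbag weighs 16.6 × 9.81 = 162.8 N and must supply an equal counterclockwise moment, so its lever arm about the knife-edge support is 30.01 / 162.8 = 0.184 m.
That puts it at 1.2 − 0.184 = 1.02 m from the left end.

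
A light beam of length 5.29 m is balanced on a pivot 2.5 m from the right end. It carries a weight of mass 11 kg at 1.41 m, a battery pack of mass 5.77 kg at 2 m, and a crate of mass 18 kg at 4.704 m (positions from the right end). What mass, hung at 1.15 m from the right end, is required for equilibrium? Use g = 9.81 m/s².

About the pivot (at 2.5 m from the right end):
Weight: 11 × 9.81 = 107.9 N down at 1.41 m → arm 1.09 m, τ = 107.9 × 1.09 = 117.6 N·m clockwise.
Battery pack: 5.77 × 9.81 = 56.6 N down at 2 m → arm 0.5 m, τ = 56.6 × 0.5 = 28.3 N·m clockwise.
Crate: 18 × 9.81 = 176.6 N down at 4.704 m → arm 2.204 m, τ = 176.6 × 2.204 = 389.2 N·m counterclockwise.
Net moment of known loads = 243.3 N·m counterclockwise.
An unknown mass m at 1.15 m has arm 1.35 m; its moment is m·g·1.35 clockwise.
Setting net torque to zero: m × 9.81 × 1.35 = 243.3 → m = 243.3 / (9.81 × 1.35) = 18.4 kg.

m ≈ 18.4 kg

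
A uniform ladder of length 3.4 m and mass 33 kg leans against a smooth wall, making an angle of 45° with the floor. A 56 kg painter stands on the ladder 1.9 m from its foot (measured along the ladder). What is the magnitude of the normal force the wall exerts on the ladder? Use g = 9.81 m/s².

Sum moments about the foot of the ladder (the floor normal and friction both act there and drop out).
Ladder weight 33×9.81 = 323.7 N acts at 1.7 m along the ladder; its horizontal arm is 1.7·cos45° = 1.202 m → τ = 389.1 N·m clockwise.
Painter: 56×9.81 = 549.4 N at 1.9 m → arm 1.344 m → τ = 738.4 N·m clockwise.
Wall normal N acts horizontally at the top; its moment arm is the height L sinθ = 3.4·sin45° = 2.404 m, counterclockwise.
Balancing moments: N × 2.404 = 1128, giving N = 469 N.

N_wall ≈ 469 N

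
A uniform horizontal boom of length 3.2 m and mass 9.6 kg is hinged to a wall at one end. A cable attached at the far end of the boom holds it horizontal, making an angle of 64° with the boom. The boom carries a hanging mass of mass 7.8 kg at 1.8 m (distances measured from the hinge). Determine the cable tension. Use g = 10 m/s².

T ≈ 102 N

About the hinge:
Beam weight: 9.6 × 10 = 96 N down at 1.6 m → arm 1.6 m, τ = 96 × 1.6 = 153.6 N·m clockwise.
Hanging mass: 7.8 × 10 = 78 N down at 1.8 m → arm 1.8 m, τ = 78 × 1.8 = 140.4 N·m clockwise.
Total clockwise load moment = 294 N·m.
The cable tension T acts at 3.2 m; only its component perpendicular to the boom, T sinθ, produces torque. sin 64° = 0.8988.
Balancing moments: T × 3.2 × 0.8988 = 294, giving T = 294 / 2.876 = 102 N.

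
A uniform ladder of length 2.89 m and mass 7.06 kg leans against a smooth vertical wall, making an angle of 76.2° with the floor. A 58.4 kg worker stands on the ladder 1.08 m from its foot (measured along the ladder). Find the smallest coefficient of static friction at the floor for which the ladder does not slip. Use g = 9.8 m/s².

μ_min ≈ 0.0951

About the foot of the ladder:
Ladder weight 7.06×9.8 = 69.19 N acts at 1.445 m along the ladder; its horizontal arm is 1.445·cos76.2° = 0.3447 m → τ = 23.85 N·m clockwise.
Worker: 58.4×9.8 = 572.3 N at 1.08 m → arm 0.2576 m → τ = 147.4 N·m clockwise.
Wall normal N acts horizontally at the top; its moment arm is the height L sinθ = 2.89·sin76.2° = 2.807 m, counterclockwise.
Στ = 0 ⇒ N × 2.807 = 171.2 ⇒ N = 60.99 N.
ΣFx = 0 ⇒ f = N_wall = 60.99 N. ΣFy = 0 ⇒ N_floor = 641.5 N.
μ_min = f / N_floor = 60.99 / 641.5 = 0.0951.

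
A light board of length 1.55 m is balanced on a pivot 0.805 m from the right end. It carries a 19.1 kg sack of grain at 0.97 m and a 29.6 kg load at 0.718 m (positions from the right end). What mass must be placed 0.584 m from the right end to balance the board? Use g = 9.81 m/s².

Take moments about the pivot (at 0.805 m from the right end).
Sack of grain: 19.1 × 9.81 = 187.4 N down at 0.97 m → arm 0.165 m, τ = 187.4 × 0.165 = 30.92 N·m counterclockwise.
Load: 29.6 × 9.81 = 290.4 N down at 0.718 m → arm 0.087 m, τ = 290.4 × 0.087 = 25.26 N·m clockwise.
Net moment of known loads = 5.66 N·m counterclockwise.
An unknown mass m at 0.584 m has arm 0.221 m; its moment is m·g·0.221 clockwise.
Balancing moments: m × 9.81 × 0.221 = 5.66, giving m = 5.66 / (9.81 × 0.221) = 2.61 kg.

m ≈ 2.61 kg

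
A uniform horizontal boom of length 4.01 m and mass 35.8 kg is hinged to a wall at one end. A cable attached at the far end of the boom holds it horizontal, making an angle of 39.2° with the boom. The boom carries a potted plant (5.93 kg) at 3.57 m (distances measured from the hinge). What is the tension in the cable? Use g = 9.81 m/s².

Choose the hinge as the axis so the unknown hinge reaction has zero arm there.
Beam weight: 35.8 × 9.81 = 351.2 N down at 2.005 m → arm 2.005 m, τ = 351.2 × 2.005 = 704.2 N·m clockwise.
Potted plant: 5.93 × 9.81 = 58.17 N down at 3.57 m → arm 3.57 m, τ = 58.17 × 3.57 = 207.7 N·m clockwise.
Total clockwise load moment = 911.9 N·m.
The cable tension T acts at 4.01 m; only its component perpendicular to the boom, T sinθ, produces torque. sin 39.2° = 0.632.
For rotational equilibrium, T × 4.01 × 0.632 = 911.9, so T = 911.9 / 2.534 = 360 N.

T ≈ 360 N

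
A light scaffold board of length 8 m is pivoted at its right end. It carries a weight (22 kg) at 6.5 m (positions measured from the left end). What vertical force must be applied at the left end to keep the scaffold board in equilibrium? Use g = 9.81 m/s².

About the right end:
Weight: 22 × 9.81 = 215.8 N down at 6.5 m → arm 1.5 m, τ = 215.8 × 1.5 = 323.7 N·m counterclockwise.
Net moment of the loads = 323.7 N·m counterclockwise.
The upward force F acts at the left end, arm 8 m, giving F × 8 clockwise.
Balancing moments: F × 8 = 323.7, giving F = 323.7 / 8 = 40.5 N.

F ≈ 40.5 N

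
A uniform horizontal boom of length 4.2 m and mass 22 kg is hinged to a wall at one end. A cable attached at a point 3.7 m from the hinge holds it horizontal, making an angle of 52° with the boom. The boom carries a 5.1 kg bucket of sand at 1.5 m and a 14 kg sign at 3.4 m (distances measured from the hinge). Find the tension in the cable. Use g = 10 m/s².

Taking torques about the hinge:
Beam weight: 22 × 10 = 220 N down at 2.1 m → arm 2.1 m, τ = 220 × 2.1 = 462 N·m clockwise.
Bucket of sand: 5.1 × 10 = 51 N down at 1.5 m → arm 1.5 m, τ = 51 × 1.5 = 76.5 N·m clockwise.
Sign: 14 × 10 = 140 N down at 3.4 m → arm 3.4 m, τ = 140 × 3.4 = 476 N·m clockwise.
Total clockwise load moment = 1014 N·m.
The cable tension T acts at 3.7 m; only its component perpendicular to the boom, T sinθ, produces torque. sin 52° = 0.788.
Balancing moments: T × 3.7 × 0.788 = 1014, giving T = 1014 / 2.916 = 348 N.

T ≈ 348 N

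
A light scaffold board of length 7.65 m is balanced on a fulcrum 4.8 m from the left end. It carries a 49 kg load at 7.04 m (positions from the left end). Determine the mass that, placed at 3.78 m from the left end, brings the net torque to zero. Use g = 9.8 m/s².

Sum moments about the fulcrum (at 4.8 m from the left end) (the support reaction has zero arm there).
Load: 49 × 9.8 = 480.2 N down at 7.04 m → arm 2.24 m, τ = 480.2 × 2.24 = 1076 N·m clockwise.
Net moment of known loads = 1076 N·m clockwise.
An unknown mass m at 3.78 m has arm 1.02 m; its moment is m·g·1.02 counterclockwise.
Στ = 0 ⇒ m × 9.8 × 1.02 = 1076 ⇒ m = 1076 / (9.8 × 1.02) = 108 kg.

m ≈ 108 kg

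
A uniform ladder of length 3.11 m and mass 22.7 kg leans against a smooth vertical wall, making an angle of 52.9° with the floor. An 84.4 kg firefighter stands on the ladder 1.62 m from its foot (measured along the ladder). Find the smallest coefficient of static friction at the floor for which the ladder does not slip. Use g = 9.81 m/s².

Taking torques about the foot of the ladder:
Ladder weight 22.7×9.81 = 222.7 N acts at 1.555 m along the ladder; its horizontal arm is 1.555·cos52.9° = 0.938 m → τ = 208.9 N·m clockwise.
Firefighter: 84.4×9.81 = 828 N at 1.62 m → arm 0.9772 m → τ = 809.1 N·m clockwise.
Wall normal N acts horizontally at the top; its moment arm is the height L sinθ = 3.11·sin52.9° = 2.48 m, counterclockwise.
Setting net torque to zero: N × 2.48 = 1018 → N = 410.5 N.
ΣFx = 0 ⇒ f = N_wall = 410.5 N. ΣFy = 0 ⇒ N_floor = 1051 N.
μ_min = f / N_floor = 410.5 / 1051 = 0.391.

μ_min ≈ 0.391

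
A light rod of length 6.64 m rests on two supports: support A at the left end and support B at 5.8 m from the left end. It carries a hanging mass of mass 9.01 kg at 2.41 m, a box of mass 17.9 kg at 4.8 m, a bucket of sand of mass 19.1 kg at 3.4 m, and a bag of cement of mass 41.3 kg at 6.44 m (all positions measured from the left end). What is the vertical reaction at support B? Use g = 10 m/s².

R_B ≈ 756 N

Choose support A as the axis so its reaction then has zero moment arm.
Hanging mass: 9.01 × 10 = 90.1 N down at 2.41 m → arm 2.41 m, τ = 90.1 × 2.41 = 217.1 N·m clockwise.
Box: 17.9 × 10 = 179 N down at 4.8 m → arm 4.8 m, τ = 179 × 4.8 = 859.2 N·m clockwise.
Bucket of sand: 19.1 × 10 = 191 N down at 3.4 m → arm 3.4 m, τ = 191 × 3.4 = 649.4 N·m clockwise.
Bag of cement: 41.3 × 10 = 413 N down at 6.44 m → arm 6.44 m, τ = 413 × 6.44 = 2660 N·m clockwise.
Net load moment about support A = 4386 N·m clockwise.
Reaction R at support B is upward at 5.8 m, arm 5.8 m → moment R × 5.8 counterclockwise.
Setting net torque to zero: R × 5.8 = 4386 → R = 756 N.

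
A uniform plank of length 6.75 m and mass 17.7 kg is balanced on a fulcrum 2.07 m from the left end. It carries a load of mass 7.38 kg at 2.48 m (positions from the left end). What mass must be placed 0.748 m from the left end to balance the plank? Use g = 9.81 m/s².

m ≈ 19.8 kg

Sum moments about the fulcrum (at 2.07 m from the left end) (the support reaction has zero arm there).
Beam weight: 17.7 × 9.81 = 173.6 N down at 3.375 m → arm 1.305 m, τ = 173.6 × 1.305 = 226.5 N·m clockwise.
Load: 7.38 × 9.81 = 72.4 N down at 2.48 m → arm 0.41 m, τ = 72.4 × 0.41 = 29.68 N·m clockwise.
Net moment of known loads = 256.2 N·m clockwise.
An unknown mass m at 0.748 m has arm 1.322 m; its moment is m·g·1.322 counterclockwise.
Balancing moments: m × 9.81 × 1.322 = 256.2, giving m = 256.2 / (9.81 × 1.322) = 19.8 kg.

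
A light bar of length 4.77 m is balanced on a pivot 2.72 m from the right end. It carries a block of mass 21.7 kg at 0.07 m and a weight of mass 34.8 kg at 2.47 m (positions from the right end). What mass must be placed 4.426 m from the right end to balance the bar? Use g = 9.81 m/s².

About the pivot (at 2.72 m from the right end):
Block: 21.7 × 9.81 = 212.9 N down at 0.07 m → arm 2.65 m, τ = 212.9 × 2.65 = 564.2 N·m clockwise.
Weight: 34.8 × 9.81 = 341.4 N down at 2.47 m → arm 0.25 m, τ = 341.4 × 0.25 = 85.35 N·m clockwise.
Net moment of known loads = 649.6 N·m clockwise.
An unknown mass m at 4.426 m has arm 1.706 m; its moment is m·g·1.706 counterclockwise.
Στ = 0 ⇒ m × 9.81 × 1.706 = 649.6 ⇒ m = 649.6 / (9.81 × 1.706) = 38.8 kg.

m ≈ 38.8 kg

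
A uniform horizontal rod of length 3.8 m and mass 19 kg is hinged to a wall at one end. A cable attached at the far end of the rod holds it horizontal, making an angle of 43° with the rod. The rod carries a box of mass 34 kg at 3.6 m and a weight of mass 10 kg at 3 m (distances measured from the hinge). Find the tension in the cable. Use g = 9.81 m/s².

T ≈ 714 N

Choose the hinge as the axis so the unknown hinge reaction has zero arm there.
Beam weight: 19 × 9.81 = 186.4 N down at 1.9 m → arm 1.9 m, τ = 186.4 × 1.9 = 354.2 N·m clockwise.
Box: 34 × 9.81 = 333.5 N down at 3.6 m → arm 3.6 m, τ = 333.5 × 3.6 = 1201 N·m clockwise.
Weight: 10 × 9.81 = 98.1 N down at 3 m → arm 3 m, τ = 98.1 × 3 = 294.3 N·m clockwise.
Total clockwise load moment = 1850 N·m.
The cable tension T acts at 3.8 m; only its component perpendicular to the rod, T sinθ, produces torque. sin 43° = 0.682.
Setting net torque to zero: T × 3.8 × 0.682 = 1850 → T = 1850 / 2.592 = 714 N.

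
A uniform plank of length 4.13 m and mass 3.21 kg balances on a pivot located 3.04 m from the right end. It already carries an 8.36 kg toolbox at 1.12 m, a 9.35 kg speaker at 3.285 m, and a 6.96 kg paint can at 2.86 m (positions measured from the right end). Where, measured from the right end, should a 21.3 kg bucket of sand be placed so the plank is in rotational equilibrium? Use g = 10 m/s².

About the pivot (at 3.04 m from the right end):
Beam weight: 3.21 × 10 = 32.1 N down at 2.065 m → arm 0.975 m, τ = 32.1 × 0.975 = 31.3 N·m clockwise.
Toolbox: 8.36 × 10 = 83.6 N down at 1.12 m → arm 1.92 m, τ = 83.6 × 1.92 = 160.5 N·m clockwise.
Speaker: 9.35 × 10 = 93.5 N down at 3.285 m → arm 0.245 m, τ = 93.5 × 0.245 = 22.91 N·m counterclockwise.
Paint can: 6.96 × 10 = 69.6 N down at 2.86 m → arm 0.18 m, τ = 69.6 × 0.18 = 12.53 N·m clockwise.
Net moment of existing loads = 181.4 N·m clockwise.
The bucket of sand weighs 21.3 × 10 = 213 N and must supply an equal counterclockwise moment, so its lever arm about the pivot is 181.4 / 213 = 0.852 m.
That puts it at 3.04 + 0.852 = 3.89 m from the right end.

x ≈ 3.89 m from the right end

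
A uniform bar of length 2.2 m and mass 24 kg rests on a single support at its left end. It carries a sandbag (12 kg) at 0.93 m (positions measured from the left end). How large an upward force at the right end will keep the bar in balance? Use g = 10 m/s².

F ≈ 171 N

Taking torques about the left end:
Beam weight: 24 × 10 = 240 N down at 1.1 m → arm 1.1 m, τ = 240 × 1.1 = 264 N·m clockwise.
Sandbag: 12 × 10 = 120 N down at 0.93 m → arm 0.93 m, τ = 120 × 0.93 = 111.6 N·m clockwise.
Net moment of the loads = 375.6 N·m clockwise.
The upward force F acts at the right end, arm 2.2 m, giving F × 2.2 counterclockwise.
For rotational equilibrium, F × 2.2 = 375.6, so F = 375.6 / 2.2 = 171 N.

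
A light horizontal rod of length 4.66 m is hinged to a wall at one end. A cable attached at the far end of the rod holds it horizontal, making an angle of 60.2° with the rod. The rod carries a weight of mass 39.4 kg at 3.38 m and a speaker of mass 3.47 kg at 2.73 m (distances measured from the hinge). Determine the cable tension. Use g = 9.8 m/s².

Sum moments about the hinge (the unknown hinge reaction has zero arm there).
Weight: 39.4 × 9.8 = 386.1 N down at 3.38 m → arm 3.38 m, τ = 386.1 × 3.38 = 1305 N·m clockwise.
Speaker: 3.47 × 9.8 = 34.01 N down at 2.73 m → arm 2.73 m, τ = 34.01 × 2.73 = 92.85 N·m clockwise.
Total clockwise load moment = 1398 N·m.
The cable tension T acts at 4.66 m; only its component perpendicular to the rod, T sinθ, produces torque. sin 60.2° = 0.8678.
For rotational equilibrium, T × 4.66 × 0.8678 = 1398, so T = 1398 / 4.044 = 346 N.

T ≈ 346 N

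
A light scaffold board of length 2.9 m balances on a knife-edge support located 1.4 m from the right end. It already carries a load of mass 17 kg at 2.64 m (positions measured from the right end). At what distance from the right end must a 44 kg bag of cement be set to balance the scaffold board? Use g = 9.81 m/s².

x ≈ 0.921 m from the right end

Sum moments about the knife-edge support (at 1.4 m from the right end) (the support reaction has zero arm there).
Load: 17 × 9.81 = 166.8 N down at 2.64 m → arm 1.24 m, τ = 166.8 × 1.24 = 206.8 N·m counterclockwise.
Net moment of existing loads = 206.8 N·m counterclockwise.
The bag of cement weighs 44 × 9.81 = 431.6 N and must supply an equal clockwise moment, so its lever arm about the knife-edge support is 206.8 / 431.6 = 0.479 m.
That puts it at 1.4 − 0.479 = 0.921 m from the right end.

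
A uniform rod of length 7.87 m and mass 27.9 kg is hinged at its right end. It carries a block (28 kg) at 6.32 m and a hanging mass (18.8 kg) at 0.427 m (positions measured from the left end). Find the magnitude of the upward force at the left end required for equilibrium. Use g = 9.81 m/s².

Choose the right end as the axis so the unknown pivot reaction has zero arm there.
Beam weight: 27.9 × 9.81 = 273.7 N down at 3.935 m → arm 3.935 m, τ = 273.7 × 3.935 = 1077 N·m counterclockwise.
Block: 28 × 9.81 = 274.7 N down at 6.32 m → arm 1.55 m, τ = 274.7 × 1.55 = 425.8 N·m counterclockwise.
Hanging mass: 18.8 × 9.81 = 184.4 N down at 0.427 m → arm 7.443 m, τ = 184.4 × 7.443 = 1372 N·m counterclockwise.
Net moment of the loads = 2875 N·m counterclockwise.
The upward force F acts at the left end, arm 7.87 m, giving F × 7.87 clockwise.
For rotational equilibrium, F × 7.87 = 2875, so F = 2875 / 7.87 = 365 N.

F ≈ 365 N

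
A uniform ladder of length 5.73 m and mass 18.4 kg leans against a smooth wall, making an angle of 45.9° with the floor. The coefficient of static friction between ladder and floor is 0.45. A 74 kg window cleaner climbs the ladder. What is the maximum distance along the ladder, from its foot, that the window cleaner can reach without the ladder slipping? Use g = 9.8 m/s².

d ≈ 2.61 m

Take moments about the foot of the ladder.
Ladder weight 18.4×9.8 = 180.3 N acts at 2.865 m along the ladder; its horizontal arm is 2.865·cos45.9° = 1.994 m → τ = 359.5 N·m clockwise.
Window cleaner weight 74×9.8 = 725.2 N at distance d → arm d·cos45.9° → τ = 725.2·d·0.6959 clockwise.
Wall normal N at the top has arm L sinθ = 4.115 m counterclockwise, so Στ = 0 gives N·4.115 = 359.5 + 504.7·d.
ΣFy = 0 ⇒ N_floor = 905.5 N, so the maximum friction is μ_s·N_floor = 0.45×905.5 = 407.5 N. ΣFx = 0 ⇒ N_wall = f, so at the slipping point N = 407.5 N.
Substituting: 407.5×4.115 = 359.5 + 504.7·d ⇒ d = (1677 − 359.5) / 504.7 = 2.61 m.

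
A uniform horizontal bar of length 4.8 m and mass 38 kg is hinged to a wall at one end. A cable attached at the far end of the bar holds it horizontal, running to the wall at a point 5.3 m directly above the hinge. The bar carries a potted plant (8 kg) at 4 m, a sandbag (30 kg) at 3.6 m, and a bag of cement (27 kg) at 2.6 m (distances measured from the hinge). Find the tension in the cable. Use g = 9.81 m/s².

T ≈ 831 N

About the hinge:
Beam weight: 38 × 9.81 = 372.8 N down at 2.4 m → arm 2.4 m, τ = 372.8 × 2.4 = 894.7 N·m clockwise.
Potted plant: 8 × 9.81 = 78.48 N down at 4 m → arm 4 m, τ = 78.48 × 4 = 313.9 N·m clockwise.
Sandbag: 30 × 9.81 = 294.3 N down at 3.6 m → arm 3.6 m, τ = 294.3 × 3.6 = 1059 N·m clockwise.
Bag of cement: 27 × 9.81 = 264.9 N down at 2.6 m → arm 2.6 m, τ = 264.9 × 2.6 = 688.7 N·m clockwise.
Total clockwise load moment = 2956 N·m.
The cable tension T acts at 4.8 m; only its component perpendicular to the bar, T sinθ, produces torque. sinθ = h/√(h²+d²) = 5.3/√(5.3²+4.8²) = 0.7412.
For rotational equilibrium, T × 4.8 × 0.7412 = 2956, so T = 2956 / 3.558 = 831 N.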